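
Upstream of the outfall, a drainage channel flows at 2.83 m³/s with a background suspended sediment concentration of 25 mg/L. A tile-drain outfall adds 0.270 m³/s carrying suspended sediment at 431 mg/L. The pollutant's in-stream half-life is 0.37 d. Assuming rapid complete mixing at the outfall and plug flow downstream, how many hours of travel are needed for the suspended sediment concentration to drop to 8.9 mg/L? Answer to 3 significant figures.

Mass balance: C = (2.830·25.00 + 0.2700·431.0) / 3.100 = 187.1/3.100 = 60.36 mg/L.
Half-life 0.37 d → k = ln 2 / 0.37 = 1.873 d⁻¹.
60.36·exp(−k·t) = 8.9 → t = ln(60.36/8.9)/k = 88290 s = 24.52 h.

24.5 h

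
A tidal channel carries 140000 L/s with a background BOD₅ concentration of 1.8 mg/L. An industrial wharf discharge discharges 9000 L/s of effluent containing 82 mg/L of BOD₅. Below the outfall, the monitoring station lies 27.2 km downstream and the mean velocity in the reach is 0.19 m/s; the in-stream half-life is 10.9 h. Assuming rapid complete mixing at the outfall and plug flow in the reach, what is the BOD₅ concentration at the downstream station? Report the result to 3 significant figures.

0.530 mg/L

Conservation of mass: C = (140000·1.800 + 9000·82.00) / 149000 = 990000/149000 = 6.644 mg/L.
Travel time t = 27.2·1000 / 0.19 = 143200 s = 39.77 h.
Half-life 10.9 h → k = ln 2 / 10.9 = 0.06359 h⁻¹ = 1.526 d⁻¹.
After decay, C = 6.644 × e^(−kt) = 6.644 × 0.07976 = 0.5299 mg/L.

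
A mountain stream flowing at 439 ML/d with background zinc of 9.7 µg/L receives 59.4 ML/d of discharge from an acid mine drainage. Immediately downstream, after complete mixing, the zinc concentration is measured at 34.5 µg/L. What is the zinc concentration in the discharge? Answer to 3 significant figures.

Mass balance: 439.0·9.700 + 59.40·Cₑ = 498.4·34.50
→ Cₑ = (498.4·34.50 − 439.0·9.700) / 59.40 = 217.8 µg/L.

218 µg/L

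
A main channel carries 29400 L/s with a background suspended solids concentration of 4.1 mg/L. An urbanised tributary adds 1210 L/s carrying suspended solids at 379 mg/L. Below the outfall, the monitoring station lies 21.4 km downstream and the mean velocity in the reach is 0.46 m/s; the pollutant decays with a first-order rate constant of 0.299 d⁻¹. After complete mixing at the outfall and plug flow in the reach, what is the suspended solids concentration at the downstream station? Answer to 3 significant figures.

16.1 mg/L

Mass balance: C = (29400·4.100 + 1210·379.0) / 30610 = 579100/30610 = 18.92 mg/L.
Travel time t = 21.4·1000 / 0.46 = 46520 s = 12.92 h.
After decay, C = 18.92 × e^(−kt) = 18.92 × 0.8513 = 16.11 mg/L.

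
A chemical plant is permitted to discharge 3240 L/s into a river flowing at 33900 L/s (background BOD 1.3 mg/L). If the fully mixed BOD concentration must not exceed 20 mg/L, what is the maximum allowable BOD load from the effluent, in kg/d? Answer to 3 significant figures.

Mass balance at the limit: 33900·1.300 + 3240·Cₑ = 37140·20 → Cₑ = 215.7 mg/L.
3240 L/s = 3.240 m³/s. Load = 3.240 m³/s × 215.7 g/m³ × 86 400 s/d = 60370 kg/d.

60400 kg/d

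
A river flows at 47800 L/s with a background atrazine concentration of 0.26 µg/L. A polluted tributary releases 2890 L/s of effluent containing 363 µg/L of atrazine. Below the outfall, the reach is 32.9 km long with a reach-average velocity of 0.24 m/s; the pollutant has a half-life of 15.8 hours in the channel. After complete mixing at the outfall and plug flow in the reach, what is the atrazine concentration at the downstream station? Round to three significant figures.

Flow-weighted average: C = (47800·0.2600 + 2890·363.0) / 50690 = 1061000/50690 = 20.94 µg/L.
Travel time t = 32.9·1000 / 0.24 = 137100 s = 38.08 h.
Half-life 15.8 h → k = ln 2 / 15.8 = 0.04387 h⁻¹ = 1.053 d⁻¹.
First-order decay: C = 20.94·exp(−k·t) = 20.94·0.1882 = 3.940 µg/L.

3.94 µg/L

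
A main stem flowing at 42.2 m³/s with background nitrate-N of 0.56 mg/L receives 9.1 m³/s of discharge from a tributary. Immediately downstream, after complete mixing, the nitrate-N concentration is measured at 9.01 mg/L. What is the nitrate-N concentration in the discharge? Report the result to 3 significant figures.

Mass balance: 42.20·0.5600 + 9.100·Cₑ = 51.30·9.010
→ Cₑ = (51.30·9.010 − 42.20·0.5600) / 9.100 = 48.20 mg/L.

48.2 mg/L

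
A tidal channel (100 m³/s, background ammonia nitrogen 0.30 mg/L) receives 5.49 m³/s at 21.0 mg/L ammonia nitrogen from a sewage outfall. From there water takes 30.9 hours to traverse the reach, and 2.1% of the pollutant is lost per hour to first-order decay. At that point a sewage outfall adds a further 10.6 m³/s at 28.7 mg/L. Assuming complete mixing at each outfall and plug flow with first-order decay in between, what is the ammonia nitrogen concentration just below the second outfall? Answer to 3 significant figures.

Mixed concentration C = ΣQC/ΣQ = (100.0·0.3000 + 5.490·21.00) / 105.5 = 145.3/105.5 = 1.377 mg/L; combined flow 105.5 m³/s.
2.1%/h lost → k = −ln(1 − 0.021) = 0.02122 h⁻¹.
First-order decay: C = 1.377·exp(−k·t) = 1.377·0.5190 = 0.7148 mg/L.
Second outfall: C = (105.5·0.7148 + 10.60·28.70)/116.1 = 3.270 mg/L.

3.27 mg/L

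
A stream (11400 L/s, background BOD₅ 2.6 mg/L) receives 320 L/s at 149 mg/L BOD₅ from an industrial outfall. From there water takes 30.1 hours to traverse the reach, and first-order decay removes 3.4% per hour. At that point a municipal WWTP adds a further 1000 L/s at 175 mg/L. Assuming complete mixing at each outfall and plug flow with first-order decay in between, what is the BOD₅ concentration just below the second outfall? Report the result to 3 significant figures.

15.9 mg/L

After mixing, C = (11400·2.600 + 320.0·149.0) / 11720 = 77320/11720 = 6.597 mg/L; combined flow 11720 L/s.
3.4%/h lost → k = −ln(1 − 0.034) = 0.03459 h⁻¹.
Applying C = C₀e^(−kt): 6.597 × 0.3530 = 2.329 mg/L.
Second outfall: C = (11720·2.329 + 1000·175.0)/12720 = 15.90 mg/L.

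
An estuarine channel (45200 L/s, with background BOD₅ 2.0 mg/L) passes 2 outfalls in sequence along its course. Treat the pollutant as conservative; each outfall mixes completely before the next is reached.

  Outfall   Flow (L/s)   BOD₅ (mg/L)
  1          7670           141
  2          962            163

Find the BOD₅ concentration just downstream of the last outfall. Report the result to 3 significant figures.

24.7 mg/L

After outfall 1: Q = 45200 + 7670 = 52870 L/s; C = (45200·2.000 + 7670·141.0)/52870 = 22.17 mg/L.
After outfall 2: Q = 52870 + 962.0 = 53830 L/s; C = (52870·22.17 + 962.0·163.0)/53830 = 24.68 mg/L.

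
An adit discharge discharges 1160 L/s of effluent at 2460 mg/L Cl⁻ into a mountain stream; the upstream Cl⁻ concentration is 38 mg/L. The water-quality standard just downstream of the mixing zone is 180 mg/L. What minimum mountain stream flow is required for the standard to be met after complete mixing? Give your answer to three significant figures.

18600 L/s

Set C_mix = 180: (Q·38.00 + 1160·2460) / (Q + 1160) = 180
→ Q = 1160·(2460 − 180)/(180 − 38.00) = 18630 L/s.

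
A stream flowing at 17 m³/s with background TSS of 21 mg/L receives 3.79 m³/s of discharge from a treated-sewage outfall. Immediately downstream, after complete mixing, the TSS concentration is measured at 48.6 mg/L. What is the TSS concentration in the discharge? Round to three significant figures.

172 mg/L

Mass balance: 17.00·21.00 + 3.790·Cₑ = 20.79·48.60
→ Cₑ = (20.79·48.60 − 17.00·21.00) / 3.790 = 172.4 mg/L.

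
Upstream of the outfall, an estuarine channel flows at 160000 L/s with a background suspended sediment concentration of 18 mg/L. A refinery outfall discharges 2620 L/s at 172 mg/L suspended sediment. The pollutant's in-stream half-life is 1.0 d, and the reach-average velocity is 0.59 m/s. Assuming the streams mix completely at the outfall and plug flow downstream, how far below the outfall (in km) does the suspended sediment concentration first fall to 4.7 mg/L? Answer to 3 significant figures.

108 km

Flow-weighted average: C = (160000·18.00 + 2620·172.0) / 162600 = 3331000/162600 = 20.48 mg/L.
Half-life 1.0 d → k = ln 2 / 1.0 = 0.6931 d⁻¹.
Set 20.48·exp(−k·t) = 4.7 → t = ln(20.48/4.7)/k = 183500 s = 50.97 h.
Distance = v·t = 0.59·183500 = 108300 m = 108.3 km.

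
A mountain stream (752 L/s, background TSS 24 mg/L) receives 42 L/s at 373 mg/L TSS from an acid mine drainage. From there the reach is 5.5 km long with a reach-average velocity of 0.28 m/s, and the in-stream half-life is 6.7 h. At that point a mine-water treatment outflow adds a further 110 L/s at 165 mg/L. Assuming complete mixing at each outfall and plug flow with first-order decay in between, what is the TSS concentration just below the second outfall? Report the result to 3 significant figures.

41.3 mg/L

Conservation of mass: C = (752.0·24.00 + 42.00·373.0) / 794.0 = 33710/794.0 = 42.46 mg/L; combined flow 794.0 L/s.
Travel time t = 5.5·1000 / 0.28 = 19640 s = 5.456 h.
Half-life 6.7 h → k = ln 2 / 6.7 = 0.1035 h⁻¹ = 2.483 d⁻¹.
Decay over the reach: 42.46·exp(−kt) = 42.46·0.5687 = 24.15 mg/L.
At the second outfall, C = (794.0·24.15 + 110.0·165.0) / (794.0 + 110.0) = 41.28 mg/L.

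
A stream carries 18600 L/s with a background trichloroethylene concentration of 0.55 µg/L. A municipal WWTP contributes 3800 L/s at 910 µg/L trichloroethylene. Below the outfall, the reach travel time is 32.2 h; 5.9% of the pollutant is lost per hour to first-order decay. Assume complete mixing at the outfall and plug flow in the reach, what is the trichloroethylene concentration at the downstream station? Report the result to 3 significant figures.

21.8 µg/L

Mixed concentration C = ΣQC/ΣQ = (18600·0.5500 + 3800·910.0) / 22400 = 3468000/22400 = 154.8 µg/L.
5.9%/h lost → k = −ln(1 − 0.059) = 0.06081 h⁻¹.
After decay, C = 154.8 × e^(−kt) = 154.8 × 0.1411 = 21.85 µg/L.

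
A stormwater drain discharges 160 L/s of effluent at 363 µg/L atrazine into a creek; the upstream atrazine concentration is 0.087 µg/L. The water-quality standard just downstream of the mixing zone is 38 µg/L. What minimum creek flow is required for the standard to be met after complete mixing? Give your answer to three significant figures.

Set C_mix = 38: (Q·0.08700 + 160.0·363.0) / (Q + 160.0) = 38
→ Q = 160.0·(363.0 − 38)/(38 − 0.08700) = 1372 L/s.

1370 L/s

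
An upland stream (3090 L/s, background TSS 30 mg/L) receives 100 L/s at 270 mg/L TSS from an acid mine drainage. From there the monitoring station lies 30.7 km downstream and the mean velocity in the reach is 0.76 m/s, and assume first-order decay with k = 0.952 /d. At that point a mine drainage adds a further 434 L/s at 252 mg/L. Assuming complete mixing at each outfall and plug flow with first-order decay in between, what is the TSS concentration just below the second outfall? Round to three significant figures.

Mass balance: C = (3090·30.00 + 100.0·270.0) / 3190 = 119700/3190 = 37.52 mg/L; combined flow 3190 L/s.
Travel time t = 30.7·1000 / 0.76 = 40390 s = 11.22 h.
Decay over the reach: 37.52·exp(−kt) = 37.52·0.6408 = 24.04 mg/L.
Second outfall: C = (3190·24.04 + 434.0·252.0)/3624 = 51.34 mg/L.

51.3 mg/L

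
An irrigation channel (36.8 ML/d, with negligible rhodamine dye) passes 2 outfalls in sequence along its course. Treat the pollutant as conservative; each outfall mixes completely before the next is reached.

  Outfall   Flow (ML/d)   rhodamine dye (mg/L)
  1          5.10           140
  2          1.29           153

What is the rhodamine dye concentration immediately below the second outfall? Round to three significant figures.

21.1 mg/L

Below outfall 1: Q → 41.90 ML/d, C = (36.80·0 + 5.100·140.0)/41.90 = 17.04 mg/L.
Below outfall 2: Q → 43.19 ML/d, C = (41.90·17.04 + 1.290·153.0)/43.19 = 21.10 mg/L.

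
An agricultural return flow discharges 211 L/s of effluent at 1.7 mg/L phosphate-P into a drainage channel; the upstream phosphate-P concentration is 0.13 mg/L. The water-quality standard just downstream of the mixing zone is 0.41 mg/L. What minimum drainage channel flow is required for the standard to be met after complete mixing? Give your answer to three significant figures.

972 L/s

Set C_mix = 0.41: (Q·0.1300 + 211.0·1.700) / (Q + 211.0) = 0.41
→ Q = 211.0·(1.700 − 0.41)/(0.41 − 0.1300) = 972.1 L/s.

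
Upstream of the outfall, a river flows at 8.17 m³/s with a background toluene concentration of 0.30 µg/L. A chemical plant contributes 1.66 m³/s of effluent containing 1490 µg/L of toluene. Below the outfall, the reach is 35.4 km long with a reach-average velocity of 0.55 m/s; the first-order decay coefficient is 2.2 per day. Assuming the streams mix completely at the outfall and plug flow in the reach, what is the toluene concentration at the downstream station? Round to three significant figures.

After mixing, C = (8.170·0.3000 + 1.660·1490) / 9.830 = 2476/9.830 = 251.9 µg/L.
Travel time t = 35.4·1000 / 0.55 = 64360 s = 17.88 h.
First-order decay: C = 251.9·exp(−k·t) = 251.9·0.1942 = 48.91 µg/L.

48.9 µg/L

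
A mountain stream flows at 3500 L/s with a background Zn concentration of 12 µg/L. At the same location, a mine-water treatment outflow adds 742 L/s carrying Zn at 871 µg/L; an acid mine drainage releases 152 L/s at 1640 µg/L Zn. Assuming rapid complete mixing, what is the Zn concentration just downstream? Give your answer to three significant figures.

Flow-weighted average: C = (3500·12.00 + 742.0·871.0 + 152.0·1640) / 4394 = 937600/4394 = 213.4 µg/L.

213 µg/L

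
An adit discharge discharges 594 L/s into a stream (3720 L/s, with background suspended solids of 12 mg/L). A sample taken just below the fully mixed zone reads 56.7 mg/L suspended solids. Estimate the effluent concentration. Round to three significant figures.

Mass balance: 3720·12.00 + 594.0·Cₑ = 4314·56.70
→ Cₑ = (4314·56.70 − 3720·12.00) / 594.0 = 336.6 mg/L.

337 mg/L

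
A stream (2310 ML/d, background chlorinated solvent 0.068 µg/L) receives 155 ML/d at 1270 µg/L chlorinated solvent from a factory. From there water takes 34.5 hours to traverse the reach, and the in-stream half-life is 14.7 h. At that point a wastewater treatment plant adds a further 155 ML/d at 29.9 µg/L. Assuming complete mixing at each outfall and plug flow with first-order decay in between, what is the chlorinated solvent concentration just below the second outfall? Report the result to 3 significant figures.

Mass balance: C = (2310·0.06800 + 155.0·1270) / 2465 = 197000/2465 = 79.92 µg/L; combined flow 2465 ML/d.
Half-life 14.7 h → k = ln 2 / 14.7 = 0.04715 h⁻¹ = 1.132 d⁻¹.
Decay over the reach: 79.92·exp(−kt) = 79.92·0.1966 = 15.71 µg/L.
At the second outfall, C = (2465·15.71 + 155.0·29.90) / (2465 + 155.0) = 16.55 µg/L.

16.5 µg/L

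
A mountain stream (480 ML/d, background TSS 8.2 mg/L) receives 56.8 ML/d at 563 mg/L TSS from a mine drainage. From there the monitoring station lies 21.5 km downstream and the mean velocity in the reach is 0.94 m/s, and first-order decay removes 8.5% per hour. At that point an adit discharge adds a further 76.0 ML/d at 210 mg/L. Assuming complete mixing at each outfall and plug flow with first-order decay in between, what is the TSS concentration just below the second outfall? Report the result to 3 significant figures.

59.4 mg/L

After mixing, C = (480.0·8.200 + 56.80·563.0) / 536.8 = 35910/536.8 = 66.90 mg/L; combined flow 536.8 ML/d.
Travel time t = 21.5·1000 / 0.94 = 22870 s = 6.353 h.
8.5%/h lost → k = −ln(1 − 0.085) = 0.08883 h⁻¹.
Applying C = C₀e^(−kt): 66.90 × 0.5687 = 38.05 mg/L.
Second outfall: C = (536.8·38.05 + 76.00·210.0)/612.8 = 59.37 mg/L.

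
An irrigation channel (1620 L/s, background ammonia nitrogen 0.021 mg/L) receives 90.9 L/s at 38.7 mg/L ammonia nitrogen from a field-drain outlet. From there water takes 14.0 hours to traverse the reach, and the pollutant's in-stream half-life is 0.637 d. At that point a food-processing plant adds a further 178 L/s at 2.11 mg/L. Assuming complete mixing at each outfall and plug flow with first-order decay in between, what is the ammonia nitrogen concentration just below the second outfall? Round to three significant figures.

1.20 mg/L

Mass balance: C = (1620·0.02100 + 90.90·38.70) / 1711 = 3552/1711 = 2.076 mg/L; combined flow 1711 L/s.
Half-life 0.637 d → k = ln 2 / 0.637 = 1.088 d⁻¹.
Decay over the reach: 2.076·exp(−kt) = 2.076·0.5301 = 1.100 mg/L.
Second outfall: C = (1711·1.100 + 178.0·2.110)/1889 = 1.196 mg/L.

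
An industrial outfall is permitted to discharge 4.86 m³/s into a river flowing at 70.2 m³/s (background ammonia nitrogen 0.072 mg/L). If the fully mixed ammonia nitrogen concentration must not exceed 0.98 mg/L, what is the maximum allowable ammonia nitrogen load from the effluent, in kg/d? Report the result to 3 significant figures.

Mass balance at the limit: 70.20·0.07200 + 4.860·Cₑ = 75.06·0.98 → Cₑ = 14.10 mg/L.
Load = 4.860 m³/s × 14.10 g/m³ × 86 400 s/d = 5919 kg/d.

5920 kg/d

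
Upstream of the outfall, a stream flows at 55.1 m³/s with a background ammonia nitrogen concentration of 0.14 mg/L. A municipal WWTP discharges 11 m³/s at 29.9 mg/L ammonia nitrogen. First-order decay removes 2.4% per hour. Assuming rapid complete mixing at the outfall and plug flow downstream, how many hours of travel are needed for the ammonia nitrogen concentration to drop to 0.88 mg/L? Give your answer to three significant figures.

Conservation of mass: C = (55.10·0.1400 + 11.00·29.90) / 66.10 = 336.6/66.10 = 5.092 mg/L.
2.4%/h lost → k = −ln(1 − 0.024) = 0.02429 h⁻¹.
5.092·exp(−k·t) = 0.88 → t = ln(5.092/0.88)/k = 260200 s = 72.27 h.

72.3 h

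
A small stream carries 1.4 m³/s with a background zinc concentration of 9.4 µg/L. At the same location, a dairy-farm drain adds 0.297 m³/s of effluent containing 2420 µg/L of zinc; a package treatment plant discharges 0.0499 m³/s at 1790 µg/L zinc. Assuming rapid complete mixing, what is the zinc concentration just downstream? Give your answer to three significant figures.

After mixing, C = (1.400·9.400 + 0.2970·2420 + 0.04990·1790) / 1.747 = 821.2/1.747 = 470.1 µg/L.

470 µg/L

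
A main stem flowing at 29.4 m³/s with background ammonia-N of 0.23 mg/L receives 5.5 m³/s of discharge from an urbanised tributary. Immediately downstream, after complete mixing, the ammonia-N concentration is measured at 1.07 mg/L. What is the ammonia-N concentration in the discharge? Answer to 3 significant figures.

5.56 mg/L

Mass balance: 29.40·0.2300 + 5.500·Cₑ = 34.90·1.070
→ Cₑ = (34.90·1.070 − 29.40·0.2300) / 5.500 = 5.560 mg/L.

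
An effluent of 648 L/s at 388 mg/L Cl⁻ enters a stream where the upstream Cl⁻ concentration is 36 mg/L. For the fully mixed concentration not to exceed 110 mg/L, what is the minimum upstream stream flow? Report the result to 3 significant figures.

Set C_mix = 110: (Q·36.00 + 648.0·388.0) / (Q + 648.0) = 110
→ Q = 648.0·(388.0 − 110)/(110 − 36.00) = 2434 L/s.

2430 L/s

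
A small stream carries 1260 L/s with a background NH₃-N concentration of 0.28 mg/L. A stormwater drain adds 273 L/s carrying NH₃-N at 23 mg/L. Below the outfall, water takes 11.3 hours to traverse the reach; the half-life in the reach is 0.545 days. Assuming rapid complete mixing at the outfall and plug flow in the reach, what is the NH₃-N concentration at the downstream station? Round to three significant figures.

Mass balance: C = (1260·0.2800 + 273.0·23.00) / 1533 = 6632/1533 = 4.326 mg/L.
Half-life 0.545 d → k = ln 2 / 0.545 = 1.272 d⁻¹.
First-order decay: C = 4.326·exp(−k·t) = 4.326·0.5495 = 2.377 mg/L.

2.38 mg/L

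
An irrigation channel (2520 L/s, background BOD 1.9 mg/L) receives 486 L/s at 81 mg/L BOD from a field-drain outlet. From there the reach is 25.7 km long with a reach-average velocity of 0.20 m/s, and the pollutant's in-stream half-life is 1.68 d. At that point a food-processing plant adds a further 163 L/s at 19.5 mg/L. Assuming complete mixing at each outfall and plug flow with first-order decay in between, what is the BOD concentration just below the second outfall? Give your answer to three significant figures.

8.55 mg/L

Mass balance: C = (2520·1.900 + 486.0·81.00) / 3006 = 44150/3006 = 14.69 mg/L; combined flow 3006 L/s.
Travel time t = 25.7·1000 / 0.20 = 128500 s = 35.69 h.
Half-life 1.68 d → k = ln 2 / 1.68 = 0.4126 d⁻¹.
Decay over the reach: 14.69·exp(−kt) = 14.69·0.5414 = 7.952 mg/L.
Second outfall: C = (3006·7.952 + 163.0·19.50)/3169 = 8.546 mg/L.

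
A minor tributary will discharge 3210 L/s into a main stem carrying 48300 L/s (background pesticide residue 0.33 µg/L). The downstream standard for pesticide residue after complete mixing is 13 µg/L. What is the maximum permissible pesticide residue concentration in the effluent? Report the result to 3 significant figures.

204 µg/L

At the limit, (Qr·Cr + Qe·Cₑ)/(Qr + Qe) = 13:
Cₑ = (51510·13 − 48300·0.3300) / 3210 = 203.6 µg/L.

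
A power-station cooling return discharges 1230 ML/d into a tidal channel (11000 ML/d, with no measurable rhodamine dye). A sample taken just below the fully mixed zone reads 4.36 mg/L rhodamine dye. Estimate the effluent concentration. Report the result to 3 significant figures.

Mass balance: 11000·0 + 1230·Cₑ = 12230·4.360
→ Cₑ = (12230·4.360 − 11000·0) / 1230 = 43.35 mg/L.

43.4 mg/L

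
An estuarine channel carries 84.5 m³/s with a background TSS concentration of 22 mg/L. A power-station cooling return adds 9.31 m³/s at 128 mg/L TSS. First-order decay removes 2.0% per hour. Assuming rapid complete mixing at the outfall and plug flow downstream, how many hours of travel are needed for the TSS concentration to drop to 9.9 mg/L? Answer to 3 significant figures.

58.9 h

Conservation of mass: C = (84.50·22.00 + 9.310·128.0) / 93.81 = 3051/93.81 = 32.52 mg/L.
2.0%/h lost → k = −ln(1 − 0.02) = 0.02020 h⁻¹.
32.52·exp(−k·t) = 9.9 → t = ln(32.52/9.9)/k = 211900 s = 58.87 h.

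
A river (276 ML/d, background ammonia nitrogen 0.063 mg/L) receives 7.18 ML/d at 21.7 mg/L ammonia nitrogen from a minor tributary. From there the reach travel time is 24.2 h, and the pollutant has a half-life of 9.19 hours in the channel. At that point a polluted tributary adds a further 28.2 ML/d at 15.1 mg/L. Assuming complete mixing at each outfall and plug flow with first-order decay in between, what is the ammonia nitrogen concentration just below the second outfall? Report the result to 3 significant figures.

Flow-weighted average: C = (276.0·0.06300 + 7.180·21.70) / 283.2 = 173.2/283.2 = 0.6116 mg/L; combined flow 283.2 ML/d.
Half-life 9.19 h → k = ln 2 / 9.19 = 0.07542 h⁻¹ = 1.810 d⁻¹.
After decay, C = 0.6116 × e^(−kt) = 0.6116 × 0.1612 = 0.09858 mg/L.
At the second outfall, C = (283.2·0.09858 + 28.20·15.10) / (283.2 + 28.20) = 1.457 mg/L.

1.46 mg/L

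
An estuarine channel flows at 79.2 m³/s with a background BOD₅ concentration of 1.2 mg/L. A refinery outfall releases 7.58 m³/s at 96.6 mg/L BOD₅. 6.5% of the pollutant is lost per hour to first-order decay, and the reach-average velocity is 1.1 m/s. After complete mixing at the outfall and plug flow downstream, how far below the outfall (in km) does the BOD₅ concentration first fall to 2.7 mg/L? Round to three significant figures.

Conservation of mass: C = (79.20·1.200 + 7.580·96.60) / 86.78 = 827.3/86.78 = 9.533 mg/L.
6.5%/h lost → k = −ln(1 − 0.065) = 0.06721 h⁻¹.
Set 9.533·exp(−k·t) = 2.7 → t = ln(9.533/2.7)/k = 67570 s = 18.77 h.
Distance = v·t = 1.1·67570 = 74330 m = 74.33 km.

74.3 km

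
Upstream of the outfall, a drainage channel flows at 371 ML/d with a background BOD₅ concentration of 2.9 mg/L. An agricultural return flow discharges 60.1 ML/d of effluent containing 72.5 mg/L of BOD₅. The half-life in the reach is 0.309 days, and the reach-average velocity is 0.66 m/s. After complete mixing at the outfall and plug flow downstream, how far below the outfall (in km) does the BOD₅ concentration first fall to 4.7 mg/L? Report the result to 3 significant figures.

25.1 km

Conservation of mass: C = (371.0·2.900 + 60.10·72.50) / 431.1 = 5433/431.1 = 12.60 mg/L.
Half-life 0.309 d → k = ln 2 / 0.309 = 2.243 d⁻¹.
Set 12.60·exp(−k·t) = 4.7 → t = ln(12.60/4.7)/k = 37990 s = 10.55 h.
Distance = v·t = 0.66·37990 = 25070 m = 25.07 km.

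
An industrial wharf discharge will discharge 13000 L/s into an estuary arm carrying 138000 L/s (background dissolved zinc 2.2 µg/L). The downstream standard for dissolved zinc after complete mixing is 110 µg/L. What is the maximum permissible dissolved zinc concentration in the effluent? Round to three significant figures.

1250 µg/L

At the limit, (Qr·Cr + Qe·Cₑ)/(Qr + Qe) = 110:
Cₑ = (151000·110 − 138000·2.200) / 13000 = 1254 µg/L.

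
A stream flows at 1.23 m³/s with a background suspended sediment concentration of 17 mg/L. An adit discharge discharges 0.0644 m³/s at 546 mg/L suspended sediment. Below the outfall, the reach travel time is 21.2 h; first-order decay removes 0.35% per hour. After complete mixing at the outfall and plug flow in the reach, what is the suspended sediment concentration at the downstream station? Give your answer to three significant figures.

40.2 mg/L

After mixing, C = (1.230·17.00 + 0.06440·546.0) / 1.294 = 56.07/1.294 = 43.32 mg/L.
0.35%/h lost → k = −ln(1 − 0.0035) = 0.003506 h⁻¹.
First-order decay: C = 43.32·exp(−k·t) = 43.32·0.9284 = 40.22 mg/L.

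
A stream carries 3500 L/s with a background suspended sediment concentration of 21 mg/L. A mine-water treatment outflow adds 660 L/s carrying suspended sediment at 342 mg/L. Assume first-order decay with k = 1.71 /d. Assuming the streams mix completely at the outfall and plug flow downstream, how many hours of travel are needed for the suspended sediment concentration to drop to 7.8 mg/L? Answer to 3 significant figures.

Conservation of mass: C = (3500·21.00 + 660.0·342.0) / 4160 = 299200/4160 = 71.93 mg/L.
71.93·exp(−k·t) = 7.8 → t = ln(71.93/7.8)/k = 112200 s = 31.18 h.

31.2 h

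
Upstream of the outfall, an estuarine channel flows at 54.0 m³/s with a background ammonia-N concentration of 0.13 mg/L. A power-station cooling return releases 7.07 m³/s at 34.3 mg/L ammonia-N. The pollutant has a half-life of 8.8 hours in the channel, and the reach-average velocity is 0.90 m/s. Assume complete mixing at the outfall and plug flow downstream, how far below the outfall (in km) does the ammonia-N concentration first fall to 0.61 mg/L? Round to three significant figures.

78.2 km

Mixed concentration C = ΣQC/ΣQ = (54.00·0.1300 + 7.070·34.30) / 61.07 = 249.5/61.07 = 4.086 mg/L.
Half-life 8.8 h → k = ln 2 / 8.8 = 0.07877 h⁻¹ = 1.890 d⁻¹.
Set 4.086·exp(−k·t) = 0.61 → t = ln(4.086/0.61)/k = 86920 s = 24.14 h.
Distance = v·t = 0.90·86920 = 78230 m = 78.23 km.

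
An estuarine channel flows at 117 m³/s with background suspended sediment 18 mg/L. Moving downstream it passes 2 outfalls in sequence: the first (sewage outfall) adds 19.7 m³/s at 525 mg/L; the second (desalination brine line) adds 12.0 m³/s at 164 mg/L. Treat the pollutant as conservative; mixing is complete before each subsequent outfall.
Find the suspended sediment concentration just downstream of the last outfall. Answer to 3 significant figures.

97.0 mg/L

Below outfall 1: Q → 136.7 m³/s, C = (117.0·18.00 + 19.70·525.0)/136.7 = 91.06 mg/L.
Below outfall 2: Q → 148.7 m³/s, C = (136.7·91.06 + 12.00·164.0)/148.7 = 96.95 mg/L.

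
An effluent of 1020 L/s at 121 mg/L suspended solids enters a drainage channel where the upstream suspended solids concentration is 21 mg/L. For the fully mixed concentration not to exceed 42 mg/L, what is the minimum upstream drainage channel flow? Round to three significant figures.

3840 L/s

Set C_mix = 42: (Q·21.00 + 1020·121.0) / (Q + 1020) = 42
→ Q = 1020·(121.0 − 42)/(42 − 21.00) = 3837 L/s.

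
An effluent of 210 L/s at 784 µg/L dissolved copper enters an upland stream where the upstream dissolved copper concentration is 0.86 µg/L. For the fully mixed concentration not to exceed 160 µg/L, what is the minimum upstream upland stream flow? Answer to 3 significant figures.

Set C_mix = 160: (Q·0.8600 + 210.0·784.0) / (Q + 210.0) = 160
→ Q = 210.0·(784.0 − 160)/(160 − 0.8600) = 823.4 L/s.

823 L/s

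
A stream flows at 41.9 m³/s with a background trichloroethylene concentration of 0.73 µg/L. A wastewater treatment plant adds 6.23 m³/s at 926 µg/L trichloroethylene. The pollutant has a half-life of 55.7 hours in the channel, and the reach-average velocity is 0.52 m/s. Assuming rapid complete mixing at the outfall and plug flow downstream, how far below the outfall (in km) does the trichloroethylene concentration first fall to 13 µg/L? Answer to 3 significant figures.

335 km

Mass balance: C = (41.90·0.7300 + 6.230·926.0) / 48.13 = 5800/48.13 = 120.5 µg/L.
Half-life 55.7 h → k = ln 2 / 55.7 = 0.01244 h⁻¹ = 0.2987 d⁻¹.
Set 120.5·exp(−k·t) = 13 → t = ln(120.5/13)/k = 644200 s = 178.9 h.
Distance = v·t = 0.52·644200 = 335000 m = 335.0 km.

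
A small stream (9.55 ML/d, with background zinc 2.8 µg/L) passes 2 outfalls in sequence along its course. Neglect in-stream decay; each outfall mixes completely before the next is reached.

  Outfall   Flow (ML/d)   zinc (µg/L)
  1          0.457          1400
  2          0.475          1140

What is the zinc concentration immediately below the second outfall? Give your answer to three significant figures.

115 µg/L

Below outfall 1: Q → 10.01 ML/d, C = (9.550·2.800 + 0.4570·1400)/10.01 = 66.61 µg/L.
Below outfall 2: Q → 10.48 ML/d, C = (10.01·66.61 + 0.4750·1140)/10.48 = 115.2 µg/L.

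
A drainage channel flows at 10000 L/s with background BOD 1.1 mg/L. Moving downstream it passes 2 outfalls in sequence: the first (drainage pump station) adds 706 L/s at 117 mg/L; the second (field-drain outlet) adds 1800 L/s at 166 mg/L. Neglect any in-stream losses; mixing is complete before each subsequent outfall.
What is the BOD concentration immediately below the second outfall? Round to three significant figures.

After outfall 1: Q = 10000 + 706.0 = 10710 L/s; C = (10000·1.100 + 706.0·117.0)/10710 = 8.743 mg/L.
After outfall 2: Q = 10710 + 1800 = 12510 L/s; C = (10710·8.743 + 1800·166.0)/12510 = 31.38 mg/L.

31.4 mg/L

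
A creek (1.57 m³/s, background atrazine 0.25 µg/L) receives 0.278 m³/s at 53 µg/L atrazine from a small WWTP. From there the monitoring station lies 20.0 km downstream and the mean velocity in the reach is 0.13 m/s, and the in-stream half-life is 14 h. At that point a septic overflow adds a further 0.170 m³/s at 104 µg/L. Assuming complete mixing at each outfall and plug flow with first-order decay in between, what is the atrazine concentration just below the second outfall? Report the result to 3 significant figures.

9.66 µg/L

Flow-weighted average: C = (1.570·0.2500 + 0.2780·53.00) / 1.848 = 15.13/1.848 = 8.185 µg/L; combined flow 1.848 m³/s.
Travel time t = 20.0·1000 / 0.13 = 153800 s = 42.74 h.
Half-life 14 h → k = ln 2 / 14 = 0.04951 h⁻¹ = 1.188 d⁻¹.
Decay over the reach: 8.185·exp(−kt) = 8.185·0.1205 = 0.9866 µg/L.
Second outfall: C = (1.848·0.9866 + 0.1700·104.0)/2.018 = 9.665 µg/L.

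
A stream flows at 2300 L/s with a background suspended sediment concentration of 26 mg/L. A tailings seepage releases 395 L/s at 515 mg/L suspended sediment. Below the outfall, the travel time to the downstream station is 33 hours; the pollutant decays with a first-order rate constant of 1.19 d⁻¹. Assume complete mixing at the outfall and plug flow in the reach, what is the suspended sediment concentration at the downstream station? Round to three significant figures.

Mixed concentration C = ΣQC/ΣQ = (2300·26.00 + 395.0·515.0) / 2695 = 263200/2695 = 97.67 mg/L.
First-order decay: C = 97.67·exp(−k·t) = 97.67·0.1947 = 19.02 mg/L.

19.0 mg/L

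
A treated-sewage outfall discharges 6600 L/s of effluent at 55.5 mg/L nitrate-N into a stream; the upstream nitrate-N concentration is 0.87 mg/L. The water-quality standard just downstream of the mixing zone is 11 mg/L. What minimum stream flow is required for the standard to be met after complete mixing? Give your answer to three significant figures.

Set C_mix = 11: (Q·0.8700 + 6600·55.50) / (Q + 6600) = 11
→ Q = 6600·(55.50 − 11)/(11 − 0.8700) = 28990 L/s.

29000 L/s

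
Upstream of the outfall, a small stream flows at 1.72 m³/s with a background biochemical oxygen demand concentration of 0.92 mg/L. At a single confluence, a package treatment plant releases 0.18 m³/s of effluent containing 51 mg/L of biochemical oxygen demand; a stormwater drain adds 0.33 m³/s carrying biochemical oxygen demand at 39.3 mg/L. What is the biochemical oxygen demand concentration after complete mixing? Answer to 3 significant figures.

Conservation of mass: C = (1.720·0.9200 + 0.1800·51.00 + 0.3300·39.30) / 2.230 = 23.73/2.230 = 10.64 mg/L.

10.6 mg/L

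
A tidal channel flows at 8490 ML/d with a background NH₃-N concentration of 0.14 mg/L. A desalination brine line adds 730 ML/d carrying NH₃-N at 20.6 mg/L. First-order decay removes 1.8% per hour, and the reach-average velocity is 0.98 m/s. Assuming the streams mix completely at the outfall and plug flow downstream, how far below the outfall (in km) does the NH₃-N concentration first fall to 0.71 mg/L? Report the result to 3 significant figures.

176 km

Mass balance: C = (8490·0.1400 + 730.0·20.60) / 9220 = 16230/9220 = 1.760 mg/L.
1.8%/h lost → k = −ln(1 − 0.018) = 0.01816 h⁻¹.
Set 1.760·exp(−k·t) = 0.71 → t = ln(1.760/0.71)/k = 179900 s = 49.98 h.
Distance = v·t = 0.98·179900 = 176300 m = 176.3 km.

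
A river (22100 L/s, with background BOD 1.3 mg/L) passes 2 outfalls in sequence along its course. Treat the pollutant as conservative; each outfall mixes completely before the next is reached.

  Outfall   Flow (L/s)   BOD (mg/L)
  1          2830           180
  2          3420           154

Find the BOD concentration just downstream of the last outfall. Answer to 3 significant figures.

Below outfall 1: Q → 24930 L/s, C = (22100·1.300 + 2830·180.0)/24930 = 21.59 mg/L.
Below outfall 2: Q → 28350 L/s, C = (24930·21.59 + 3420·154.0)/28350 = 37.56 mg/L.

37.6 mg/L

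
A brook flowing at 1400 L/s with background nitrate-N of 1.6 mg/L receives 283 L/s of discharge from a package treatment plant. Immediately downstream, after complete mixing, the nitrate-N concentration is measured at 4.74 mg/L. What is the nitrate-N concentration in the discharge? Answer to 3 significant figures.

20.3 mg/L

Mass balance: 1400·1.600 + 283.0·Cₑ = 1683·4.740
→ Cₑ = (1683·4.740 − 1400·1.600) / 283.0 = 20.27 mg/L.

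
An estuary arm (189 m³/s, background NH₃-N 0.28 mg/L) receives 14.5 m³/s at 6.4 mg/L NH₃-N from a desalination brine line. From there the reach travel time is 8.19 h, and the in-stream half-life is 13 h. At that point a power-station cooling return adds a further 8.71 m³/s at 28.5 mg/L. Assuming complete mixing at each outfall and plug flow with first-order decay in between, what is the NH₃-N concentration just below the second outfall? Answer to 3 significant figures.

Flow-weighted average: C = (189.0·0.2800 + 14.50·6.400) / 203.5 = 145.7/203.5 = 0.7161 mg/L; combined flow 203.5 m³/s.
Half-life 13 h → k = ln 2 / 13 = 0.05332 h⁻¹ = 1.280 d⁻¹.
Decay over the reach: 0.7161·exp(−kt) = 0.7161·0.6462 = 0.4627 mg/L.
At the second outfall, C = (203.5·0.4627 + 8.710·28.50) / (203.5 + 8.710) = 1.613 mg/L.

1.61 mg/L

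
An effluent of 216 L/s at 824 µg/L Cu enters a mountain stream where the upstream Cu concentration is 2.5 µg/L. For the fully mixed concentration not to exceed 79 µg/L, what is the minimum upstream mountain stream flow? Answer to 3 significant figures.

Set C_mix = 79: (Q·2.500 + 216.0·824.0) / (Q + 216.0) = 79
→ Q = 216.0·(824.0 − 79)/(79 − 2.500) = 2104 L/s.

2100 L/s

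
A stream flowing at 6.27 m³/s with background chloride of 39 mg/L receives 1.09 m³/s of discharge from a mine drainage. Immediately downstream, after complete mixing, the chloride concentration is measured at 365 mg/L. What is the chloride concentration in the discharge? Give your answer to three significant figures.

Mass balance: 6.270·39.00 + 1.090·Cₑ = 7.360·365.0
→ Cₑ = (7.360·365.0 − 6.270·39.00) / 1.090 = 2240 mg/L.

2240 mg/L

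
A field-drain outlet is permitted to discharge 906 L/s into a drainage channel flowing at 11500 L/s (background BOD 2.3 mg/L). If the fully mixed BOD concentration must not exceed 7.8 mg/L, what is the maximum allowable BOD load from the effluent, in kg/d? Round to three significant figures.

6080 kg/d

Mass balance at the limit: 11500·2.300 + 906.0·Cₑ = 12410·7.8 → Cₑ = 77.61 mg/L.
906.0 L/s = 0.9060 m³/s. Load = 0.9060 m³/s × 77.61 g/m³ × 86 400 s/d = 6075 kg/d.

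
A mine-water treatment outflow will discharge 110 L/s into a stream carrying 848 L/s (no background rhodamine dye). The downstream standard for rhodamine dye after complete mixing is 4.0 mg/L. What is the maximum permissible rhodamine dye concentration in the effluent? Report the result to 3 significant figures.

At the limit, (Qr·Cr + Qe·Cₑ)/(Qr + Qe) = 4.0:
Cₑ = (958.0·4.0 − 848.0·0) / 110.0 = 34.84 mg/L.

34.8 mg/L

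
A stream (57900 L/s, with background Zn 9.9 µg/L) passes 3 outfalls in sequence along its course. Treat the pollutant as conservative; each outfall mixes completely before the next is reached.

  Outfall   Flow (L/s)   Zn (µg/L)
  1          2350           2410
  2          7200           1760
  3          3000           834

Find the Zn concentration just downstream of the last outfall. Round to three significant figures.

304 µg/L

Below outfall 1: Q → 60250 L/s, C = (57900·9.900 + 2350·2410)/60250 = 103.5 µg/L.
Below outfall 2: Q → 67450 L/s, C = (60250·103.5 + 7200·1760)/67450 = 280.3 µg/L.
Below outfall 3: Q → 70450 L/s, C = (67450·280.3 + 3000·834.0)/70450 = 303.9 µg/L.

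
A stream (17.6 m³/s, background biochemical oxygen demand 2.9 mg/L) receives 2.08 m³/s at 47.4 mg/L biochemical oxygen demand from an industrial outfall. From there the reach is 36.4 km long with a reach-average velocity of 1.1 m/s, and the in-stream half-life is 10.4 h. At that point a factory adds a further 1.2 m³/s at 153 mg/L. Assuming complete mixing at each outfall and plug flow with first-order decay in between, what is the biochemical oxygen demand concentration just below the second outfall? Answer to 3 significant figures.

12.7 mg/L

Flow-weighted average: C = (17.60·2.900 + 2.080·47.40) / 19.68 = 149.6/19.68 = 7.603 mg/L; combined flow 19.68 m³/s.
Travel time t = 36.4·1000 / 1.1 = 33090 s = 9.192 h.
Half-life 10.4 h → k = ln 2 / 10.4 = 0.06665 h⁻¹ = 1.600 d⁻¹.
After decay, C = 7.603 × e^(−kt) = 7.603 × 0.5419 = 4.120 mg/L.
At the second outfall, C = (19.68·4.120 + 1.200·153.0) / (19.68 + 1.200) = 12.68 mg/L.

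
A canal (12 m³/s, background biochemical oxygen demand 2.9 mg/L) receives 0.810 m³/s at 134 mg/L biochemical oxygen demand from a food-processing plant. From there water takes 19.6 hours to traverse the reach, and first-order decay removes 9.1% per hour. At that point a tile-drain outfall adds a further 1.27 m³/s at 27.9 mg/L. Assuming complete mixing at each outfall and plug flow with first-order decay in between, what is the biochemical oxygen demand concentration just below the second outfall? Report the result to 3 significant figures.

4.09 mg/L

Flow-weighted average: C = (12.00·2.900 + 0.8100·134.0) / 12.81 = 143.3/12.81 = 11.19 mg/L; combined flow 12.81 m³/s.
9.1%/h lost → k = −ln(1 − 0.091) = 0.09541 h⁻¹.
First-order decay: C = 11.19·exp(−k·t) = 11.19·0.1541 = 1.725 mg/L.
At the second outfall, C = (12.81·1.725 + 1.270·27.90) / (12.81 + 1.270) = 4.086 mg/L.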